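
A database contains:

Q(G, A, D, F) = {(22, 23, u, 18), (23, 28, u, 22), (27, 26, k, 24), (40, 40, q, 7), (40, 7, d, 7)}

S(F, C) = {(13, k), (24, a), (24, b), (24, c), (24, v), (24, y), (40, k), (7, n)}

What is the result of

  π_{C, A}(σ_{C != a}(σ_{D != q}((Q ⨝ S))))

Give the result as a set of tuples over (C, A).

{(b, 26), (c, 26), (n, 7), (v, 26), (y, 26)}

Natural join on F: {(27, 26, k, 24, a), (27, 26, k, 24, b), (27, 26, k, 24, c), (27, 26, k, 24, v), (27, 26, k, 24, y), (40, 40, q, 7, n), (40, 7, d, 7, n)}
Apply σ_{D != q}; surviving tuples: {(27, 26, k, 24, a), (27, 26, k, 24, b), (27, 26, k, 24, c), (27, 26, k, 24, v), (27, 26, k, 24, y), (40, 7, d, 7, n)}
Apply σ_{C != a}; surviving tuples: {(27, 26, k, 24, b), (27, 26, k, 24, c), (27, 26, k, 24, v), (27, 26, k, 24, y), (40, 7, d, 7, n)}
Keep only column(s) C, A: {(b, 26), (c, 26), (n, 7), (v, 26), (y, 26)}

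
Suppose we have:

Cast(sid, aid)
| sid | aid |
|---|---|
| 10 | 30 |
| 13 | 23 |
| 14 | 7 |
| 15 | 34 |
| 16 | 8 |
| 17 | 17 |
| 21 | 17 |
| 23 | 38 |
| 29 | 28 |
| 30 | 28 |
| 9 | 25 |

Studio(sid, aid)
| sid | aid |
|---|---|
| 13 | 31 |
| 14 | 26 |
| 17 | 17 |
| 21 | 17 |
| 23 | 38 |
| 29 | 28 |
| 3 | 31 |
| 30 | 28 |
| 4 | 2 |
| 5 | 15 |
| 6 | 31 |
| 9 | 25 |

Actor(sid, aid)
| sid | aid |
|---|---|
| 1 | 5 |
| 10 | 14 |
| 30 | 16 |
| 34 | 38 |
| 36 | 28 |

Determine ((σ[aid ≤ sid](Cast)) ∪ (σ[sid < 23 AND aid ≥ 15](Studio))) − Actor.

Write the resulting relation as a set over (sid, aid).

{(13, 31), (14, 26), (14, 7), (16, 8), (17, 17), (21, 17), (29, 28), (3, 31), (30, 28), (5, 15), (6, 31), (9, 25)}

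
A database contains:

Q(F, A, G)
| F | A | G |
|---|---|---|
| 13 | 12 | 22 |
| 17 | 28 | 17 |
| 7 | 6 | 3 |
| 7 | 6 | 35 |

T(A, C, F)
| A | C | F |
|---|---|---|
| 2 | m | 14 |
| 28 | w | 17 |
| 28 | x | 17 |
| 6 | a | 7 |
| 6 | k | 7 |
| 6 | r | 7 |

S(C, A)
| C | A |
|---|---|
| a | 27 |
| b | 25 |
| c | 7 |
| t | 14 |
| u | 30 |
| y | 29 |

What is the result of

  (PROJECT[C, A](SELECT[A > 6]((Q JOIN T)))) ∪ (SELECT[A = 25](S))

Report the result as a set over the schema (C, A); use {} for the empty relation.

{(b, 25), (w, 28), (x, 28)}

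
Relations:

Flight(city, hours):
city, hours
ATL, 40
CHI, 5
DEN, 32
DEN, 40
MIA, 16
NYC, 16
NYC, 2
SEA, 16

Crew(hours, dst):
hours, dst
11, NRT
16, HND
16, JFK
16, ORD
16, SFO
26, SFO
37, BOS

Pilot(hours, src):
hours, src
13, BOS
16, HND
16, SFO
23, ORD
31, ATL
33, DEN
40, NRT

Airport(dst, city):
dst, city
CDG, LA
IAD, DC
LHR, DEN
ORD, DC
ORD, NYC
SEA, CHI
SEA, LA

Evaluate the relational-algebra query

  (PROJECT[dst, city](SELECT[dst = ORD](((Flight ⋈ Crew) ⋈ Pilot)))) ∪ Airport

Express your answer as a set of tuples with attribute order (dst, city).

{(CDG, LA), (IAD, DC), (LHR, DEN), (ORD, DC), (ORD, MIA), (ORD, NYC), (ORD, SEA), (SEA, CHI), (SEA, LA)}

Joining Flight and Crew on hours yields {(MIA, 16, HND), (MIA, 16, JFK), (MIA, 16, ORD), (MIA, 16, SFO), (NYC, 16, HND), (NYC, 16, JFK), (NYC, 16, ORD), (NYC, 16, SFO), (SEA, 16, HND), (SEA, 16, JFK), (SEA, 16, ORD), (SEA, 16, SFO)}.
Joining (Flight ⋈ Crew) and Pilot on hours yields {(MIA, 16, HND, HND), (MIA, 16, HND, SFO), (MIA, 16, JFK, HND), (MIA, 16, JFK, SFO), (MIA, 16, ORD, HND), (MIA, 16, ORD, SFO), (MIA, 16, SFO, HND), (MIA, 16, SFO, SFO), (NYC, 16, HND, HND), (NYC, 16, HND, SFO), (NYC, 16, JFK, HND), (NYC, 16, JFK, SFO), (NYC, 16, ORD, HND), (NYC, 16, ORD, SFO), (NYC, 16, SFO, HND), (NYC, 16, SFO, SFO), (SEA, 16, HND, HND), (SEA, 16, HND, SFO), (SEA, 16, JFK, HND), (SEA, 16, JFK, SFO), (SEA, 16, ORD, HND), (SEA, 16, ORD, SFO), (SEA, 16, SFO, HND), (SEA, 16, SFO, SFO)}.
σ[dst = ORD]: keep tuples satisfying dst = ORD → {(MIA, 16, ORD, HND), (MIA, 16, ORD, SFO), (NYC, 16, ORD, HND), (NYC, 16, ORD, SFO), (SEA, 16, ORD, HND), (SEA, 16, ORD, SFO)}
Keep only column(s) dst, city (3 duplicate(s) eliminated): {(ORD, MIA), (ORD, NYC), (ORD, SEA)}
Union: {(ORD, MIA), (ORD, NYC), (ORD, SEA)} with {(CDG, LA), (IAD, DC), (LHR, DEN), (ORD, DC), (ORD, NYC), (SEA, CHI), (SEA, LA)} → {(CDG, LA), (IAD, DC), (LHR, DEN), (ORD, DC), (ORD, MIA), (ORD, NYC), (ORD, SEA), (SEA, CHI), (SEA, LA)}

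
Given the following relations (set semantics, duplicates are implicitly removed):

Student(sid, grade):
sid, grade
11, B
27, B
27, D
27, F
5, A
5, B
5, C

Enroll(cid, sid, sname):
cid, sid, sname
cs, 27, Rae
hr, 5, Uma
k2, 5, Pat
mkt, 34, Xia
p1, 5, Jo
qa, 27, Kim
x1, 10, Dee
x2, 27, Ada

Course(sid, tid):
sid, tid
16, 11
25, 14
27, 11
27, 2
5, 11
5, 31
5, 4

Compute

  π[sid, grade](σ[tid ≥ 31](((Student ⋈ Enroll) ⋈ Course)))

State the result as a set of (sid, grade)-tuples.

{(5, A), (5, B), (5, C)}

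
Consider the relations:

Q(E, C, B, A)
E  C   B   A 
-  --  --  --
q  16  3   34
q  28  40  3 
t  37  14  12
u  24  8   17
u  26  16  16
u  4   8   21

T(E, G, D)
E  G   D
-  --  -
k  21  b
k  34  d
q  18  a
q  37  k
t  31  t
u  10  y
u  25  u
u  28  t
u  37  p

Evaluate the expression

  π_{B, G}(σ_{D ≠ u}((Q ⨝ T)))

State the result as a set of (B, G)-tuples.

{(14, 31), (16, 10), (16, 28), (16, 37), (3, 18), (3, 37), (40, 18), (40, 37), (8, 10), (8, 28), (8, 37)}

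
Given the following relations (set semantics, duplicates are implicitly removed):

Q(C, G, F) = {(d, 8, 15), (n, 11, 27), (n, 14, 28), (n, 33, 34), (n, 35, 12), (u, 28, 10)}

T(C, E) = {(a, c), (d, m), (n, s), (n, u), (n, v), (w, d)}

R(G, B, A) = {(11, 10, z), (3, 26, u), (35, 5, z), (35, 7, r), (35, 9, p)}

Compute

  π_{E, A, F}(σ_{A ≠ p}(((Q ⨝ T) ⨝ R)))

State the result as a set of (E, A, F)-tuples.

Natural join on C: {(d, 8, 15, m), (n, 11, 27, s), (n, 11, 27, u), (n, 11, 27, v), (n, 14, 28, s), (n, 14, 28, u), (n, 14, 28, v), (n, 33, 34, s), (n, 33, 34, u), (n, 33, 34, v), (n, 35, 12, s), (n, 35, 12, u), (n, 35, 12, v)}
Natural join on G: {(n, 11, 27, s, 10, z), (n, 11, 27, u, 10, z), (n, 11, 27, v, 10, z), (n, 35, 12, s, 5, z), (n, 35, 12, s, 7, r), (n, 35, 12, s, 9, p), (n, 35, 12, u, 5, z), (n, 35, 12, u, 7, r), (n, 35, 12, u, 9, p), (n, 35, 12, v, 5, z), (n, 35, 12, v, 7, r), (n, 35, 12, v, 9, p)}
σ[A ≠ p]: keep tuples satisfying A ≠ p → {(n, 11, 27, s, 10, z), (n, 11, 27, u, 10, z), (n, 11, 27, v, 10, z), (n, 35, 12, s, 5, z), (n, 35, 12, s, 7, r), (n, 35, 12, u, 5, z), (n, 35, 12, u, 7, r), (n, 35, 12, v, 5, z), (n, 35, 12, v, 7, r)}
Projecting to E, A, F: {(s, r, 12), (s, z, 12), (s, z, 27), (u, r, 12), (u, z, 12), (u, z, 27), (v, r, 12), (v, z, 12), (v, z, 27)}

{(s, r, 12), (s, z, 12), (s, z, 27), (u, r, 12), (u, z, 12), (u, z, 27), (v, r, 12), (v, z, 12), (v, z, 27)}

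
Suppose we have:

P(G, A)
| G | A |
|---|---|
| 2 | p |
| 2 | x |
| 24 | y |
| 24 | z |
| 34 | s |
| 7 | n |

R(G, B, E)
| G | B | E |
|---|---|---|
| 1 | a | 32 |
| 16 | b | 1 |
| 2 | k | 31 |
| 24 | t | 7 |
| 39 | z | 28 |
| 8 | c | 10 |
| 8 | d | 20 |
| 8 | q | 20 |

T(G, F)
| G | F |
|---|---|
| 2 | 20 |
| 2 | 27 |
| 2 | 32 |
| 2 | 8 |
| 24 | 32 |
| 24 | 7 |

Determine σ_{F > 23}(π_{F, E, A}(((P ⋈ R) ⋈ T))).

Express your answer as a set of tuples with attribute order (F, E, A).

{(27, 31, p), (27, 31, x), (32, 31, p), (32, 31, x), (32, 7, y), (32, 7, z)}

P ⋈ R (natural join on G): {(2, p, k, 31), (2, x, k, 31), (24, y, t, 7), (24, z, t, 7)}
(P ⋈ R) ⋈ T (natural join on G): {(2, p, k, 31, 20), (2, p, k, 31, 27), (2, p, k, 31, 32), (2, p, k, 31, 8), (2, x, k, 31, 20), (2, x, k, 31, 27), (2, x, k, 31, 32), (2, x, k, 31, 8), (24, y, t, 7, 32), (24, y, t, 7, 7), (24, z, t, 7, 32), (24, z, t, 7, 7)}
Keep only column(s) F, E, A: {(20, 31, p), (20, 31, x), (27, 31, p), (27, 31, x), (32, 31, p), (32, 31, x), (32, 7, y), (32, 7, z), (7, 7, y), (7, 7, z), (8, 31, p), (8, 31, x)}
Apply σ_{F > 23}; surviving tuples: {(27, 31, p), (27, 31, x), (32, 31, p), (32, 31, x), (32, 7, y), (32, 7, z)}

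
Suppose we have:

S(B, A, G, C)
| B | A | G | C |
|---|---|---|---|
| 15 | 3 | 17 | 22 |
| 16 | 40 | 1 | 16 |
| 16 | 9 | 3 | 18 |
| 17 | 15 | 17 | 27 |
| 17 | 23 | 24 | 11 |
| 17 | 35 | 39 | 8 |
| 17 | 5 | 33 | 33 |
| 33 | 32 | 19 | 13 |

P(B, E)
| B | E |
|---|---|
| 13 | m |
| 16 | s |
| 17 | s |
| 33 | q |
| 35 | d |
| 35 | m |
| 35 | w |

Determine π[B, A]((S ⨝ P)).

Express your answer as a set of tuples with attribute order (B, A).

{(16, 40), (16, 9), (17, 15), (17, 23), (17, 35), (17, 5), (33, 32)}

Joining S and P on B yields {(16, 40, 1, 16, s), (16, 9, 3, 18, s), (17, 15, 17, 27, s), (17, 23, 24, 11, s), (17, 35, 39, 8, s), (17, 5, 33, 33, s), (33, 32, 19, 13, q)}.
Projecting to B, A: {(16, 40), (16, 9), (17, 15), (17, 23), (17, 35), (17, 5), (33, 32)}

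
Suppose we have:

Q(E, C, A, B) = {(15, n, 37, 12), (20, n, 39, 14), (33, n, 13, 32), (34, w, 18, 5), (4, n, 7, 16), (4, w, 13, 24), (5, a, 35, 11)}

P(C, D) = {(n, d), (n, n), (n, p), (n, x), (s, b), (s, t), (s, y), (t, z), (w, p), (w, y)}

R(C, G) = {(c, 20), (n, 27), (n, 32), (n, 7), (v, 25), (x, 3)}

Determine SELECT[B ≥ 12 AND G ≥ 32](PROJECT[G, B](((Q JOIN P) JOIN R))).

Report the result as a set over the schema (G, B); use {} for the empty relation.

{(32, 12), (32, 14), (32, 16), (32, 32)}

Joining Q and P on C yields {(15, n, 37, 12, d), (15, n, 37, 12, n), (15, n, 37, 12, p), (15, n, 37, 12, x), (20, n, 39, 14, d), (20, n, 39, 14, n), (20, n, 39, 14, p), (20, n, 39, 14, x), (33, n, 13, 32, d), (33, n, 13, 32, n), (33, n, 13, 32, p), (33, n, 13, 32, x), (34, w, 18, 5, p), (34, w, 18, 5, y), (4, n, 7, 16, d), (4, n, 7, 16, n), (4, n, 7, 16, p), (4, n, 7, 16, x), (4, w, 13, 24, p), (4, w, 13, 24, y)}.
Joining (Q JOIN P) and R on C yields {(15, n, 37, 12, d, 27), (15, n, 37, 12, d, 32), (15, n, 37, 12, d, 7), (15, n, 37, 12, n, 27), (15, n, 37, 12, n, 32), (15, n, 37, 12, n, 7), (15, n, 37, 12, p, 27), (15, n, 37, 12, p, 32), (15, n, 37, 12, p, 7), (15, n, 37, 12, x, 27), (15, n, 37, 12, x, 32), (15, n, 37, 12, x, 7), (20, n, 39, 14, d, 27), (20, n, 39, 14, d, 32), (20, n, 39, 14, d, 7), (20, n, 39, 14, n, 27), (20, n, 39, 14, n, 32), (20, n, 39, 14, n, 7), (20, n, 39, 14, p, 27), (20, n, 39, 14, p, 32), (20, n, 39, 14, p, 7), (20, n, 39, 14, x, 27), (20, n, 39, 14, x, 32), (20, n, 39, 14, x, 7), (33, n, 13, 32, d, 27), (33, n, 13, 32, d, 32), (33, n, 13, 32, d, 7), (33, n, 13, 32, n, 27), (33, n, 13, 32, n, 32), (33, n, 13, 32, n, 7), (33, n, 13, 32, p, 27), (33, n, 13, 32, p, 32), (33, n, 13, 32, p, 7), (33, n, 13, 32, x, 27), (33, n, 13, 32, x, 32), (33, n, 13, 32, x, 7), (4, n, 7, 16, d, 27), (4, n, 7, 16, d, 32), (4, n, 7, 16, d, 7), (4, n, 7, 16, n, 27), (4, n, 7, 16, n, 32), (4, n, 7, 16, n, 7), (4, n, 7, 16, p, 27), (4, n, 7, 16, p, 32), (4, n, 7, 16, p, 7), (4, n, 7, 16, x, 27), (4, n, 7, 16, x, 32), (4, n, 7, 16, x, 7)}.
Projecting to G, B (36 duplicate(s) eliminated): {(27, 12), (27, 14), (27, 16), (27, 32), (32, 12), (32, 14), (32, 16), (32, 32), (7, 12), (7, 14), (7, 16), (7, 32)}
σ[B ≥ 12 AND G ≥ 32]: keep tuples satisfying B ≥ 12 AND G ≥ 32 → {(32, 12), (32, 14), (32, 16), (32, 32)}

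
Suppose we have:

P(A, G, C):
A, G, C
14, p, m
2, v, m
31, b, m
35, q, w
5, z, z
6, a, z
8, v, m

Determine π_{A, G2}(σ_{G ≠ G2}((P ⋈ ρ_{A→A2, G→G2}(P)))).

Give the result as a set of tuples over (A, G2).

ρ[A→A2, G→G2]: schema becomes (A2, G2, C); tuples unchanged.
P ⋈ ρ_{A→A2, G→G2}(P) (natural join on C): {(14, p, m, 14, p), (14, p, m, 2, v), (14, p, m, 31, b), (14, p, m, 8, v), (2, v, m, 14, p), (2, v, m, 2, v), (2, v, m, 31, b), (2, v, m, 8, v), (31, b, m, 14, p), (31, b, m, 2, v), (31, b, m, 31, b), (31, b, m, 8, v), (35, q, w, 35, q), (5, z, z, 5, z), (5, z, z, 6, a), (6, a, z, 5, z), (6, a, z, 6, a), (8, v, m, 14, p), (8, v, m, 2, v), (8, v, m, 31, b), (8, v, m, 8, v)}
Selection G ≠ G2: {(14, p, m, 2, v), (14, p, m, 31, b), (14, p, m, 8, v), (2, v, m, 14, p), (2, v, m, 31, b), (31, b, m, 14, p), (31, b, m, 2, v), (31, b, m, 8, v), (5, z, z, 6, a), (6, a, z, 5, z), (8, v, m, 14, p), (8, v, m, 31, b)}
π[A, G2]: project onto (A, G2) (2 duplicate(s) eliminated) → {(14, b), (14, v), (2, b), (2, p), (31, p), (31, v), (5, a), (6, z), (8, b), (8, p)}

{(14, b), (14, v), (2, b), (2, p), (31, p), (31, v), (5, a), (6, z), (8, b), (8, p)}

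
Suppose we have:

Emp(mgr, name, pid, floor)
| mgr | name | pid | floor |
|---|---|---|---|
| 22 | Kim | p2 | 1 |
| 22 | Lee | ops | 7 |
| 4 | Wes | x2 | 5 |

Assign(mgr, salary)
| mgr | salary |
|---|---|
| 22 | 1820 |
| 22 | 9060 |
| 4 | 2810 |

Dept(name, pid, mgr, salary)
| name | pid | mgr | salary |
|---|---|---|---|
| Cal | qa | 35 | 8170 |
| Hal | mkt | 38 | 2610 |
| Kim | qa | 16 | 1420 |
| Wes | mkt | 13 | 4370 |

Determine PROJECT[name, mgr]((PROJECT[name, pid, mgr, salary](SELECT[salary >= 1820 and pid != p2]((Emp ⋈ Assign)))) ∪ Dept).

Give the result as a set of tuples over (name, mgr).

Joining Emp and Assign on mgr yields {(22, Kim, p2, 1, 1820), (22, Kim, p2, 1, 9060), (22, Lee, ops, 7, 1820), (22, Lee, ops, 7, 9060), (4, Wes, x2, 5, 2810)}.
Filtering on salary >= 1820 and pid != p2 leaves {(22, Lee, ops, 7, 1820), (22, Lee, ops, 7, 9060), (4, Wes, x2, 5, 2810)}.
π_{name, pid, mgr, salary} gives {(Lee, ops, 22, 1820), (Lee, ops, 22, 9060), (Wes, x2, 4, 2810)}.
Union: {(Lee, ops, 22, 1820), (Lee, ops, 22, 9060), (Wes, x2, 4, 2810)} with {(Cal, qa, 35, 8170), (Hal, mkt, 38, 2610), (Kim, qa, 16, 1420), (Wes, mkt, 13, 4370)} → {(Cal, qa, 35, 8170), (Hal, mkt, 38, 2610), (Kim, qa, 16, 1420), (Lee, ops, 22, 1820), (Lee, ops, 22, 9060), (Wes, mkt, 13, 4370), (Wes, x2, 4, 2810)}
π_{name, mgr} gives {(Cal, 35), (Hal, 38), (Kim, 16), (Lee, 22), (Wes, 13), (Wes, 4)} (1 duplicate(s) eliminated).

{(Cal, 35), (Hal, 38), (Kim, 16), (Lee, 22), (Wes, 13), (Wes, 4)}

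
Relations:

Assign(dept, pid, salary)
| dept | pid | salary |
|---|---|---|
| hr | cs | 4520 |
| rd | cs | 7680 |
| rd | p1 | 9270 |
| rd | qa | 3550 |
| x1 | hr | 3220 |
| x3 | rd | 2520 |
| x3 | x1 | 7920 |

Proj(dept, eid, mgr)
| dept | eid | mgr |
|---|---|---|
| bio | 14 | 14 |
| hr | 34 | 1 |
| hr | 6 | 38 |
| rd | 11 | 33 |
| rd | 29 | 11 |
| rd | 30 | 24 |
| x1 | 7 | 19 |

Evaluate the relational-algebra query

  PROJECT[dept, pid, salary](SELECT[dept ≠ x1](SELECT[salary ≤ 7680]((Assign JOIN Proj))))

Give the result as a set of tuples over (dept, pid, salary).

{(hr, cs, 4520), (rd, cs, 7680), (rd, qa, 3550)}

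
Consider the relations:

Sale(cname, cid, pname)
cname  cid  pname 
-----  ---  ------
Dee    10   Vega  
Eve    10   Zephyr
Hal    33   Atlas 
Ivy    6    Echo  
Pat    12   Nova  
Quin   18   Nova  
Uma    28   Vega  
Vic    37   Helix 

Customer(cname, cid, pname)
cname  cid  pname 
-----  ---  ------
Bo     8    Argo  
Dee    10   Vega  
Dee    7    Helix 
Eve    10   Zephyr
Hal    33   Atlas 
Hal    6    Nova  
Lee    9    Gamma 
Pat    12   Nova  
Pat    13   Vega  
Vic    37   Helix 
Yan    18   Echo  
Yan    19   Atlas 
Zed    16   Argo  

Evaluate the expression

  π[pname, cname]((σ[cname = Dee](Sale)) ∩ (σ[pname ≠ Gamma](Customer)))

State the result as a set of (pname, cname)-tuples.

{(Vega, Dee)}

Apply σ_{cname = Dee}; surviving tuples: {(Dee, 10, Vega)}
Apply σ_{pname ≠ Gamma}; surviving tuples: {(Bo, 8, Argo), (Dee, 10, Vega), (Dee, 7, Helix), (Eve, 10, Zephyr), (Hal, 33, Atlas), (Hal, 6, Nova), (Pat, 12, Nova), (Pat, 13, Vega), (Vic, 37, Helix), (Yan, 18, Echo), (Yan, 19, Atlas), (Zed, 16, Argo)}
Taking the intersection: {(Dee, 10, Vega)}
Keep only column(s) pname, cname: {(Vega, Dee)}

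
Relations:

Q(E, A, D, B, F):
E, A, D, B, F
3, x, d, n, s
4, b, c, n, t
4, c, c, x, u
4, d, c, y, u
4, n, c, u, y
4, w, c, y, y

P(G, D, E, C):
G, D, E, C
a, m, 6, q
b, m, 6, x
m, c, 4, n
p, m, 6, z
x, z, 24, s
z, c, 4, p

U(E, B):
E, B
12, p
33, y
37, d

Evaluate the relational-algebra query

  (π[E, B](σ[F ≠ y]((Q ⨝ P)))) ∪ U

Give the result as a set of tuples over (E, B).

{(12, p), (33, y), (37, d), (4, n), (4, x), (4, y)}

Natural join on E, D: {(4, b, c, n, t, m, n), (4, b, c, n, t, z, p), (4, c, c, x, u, m, n), (4, c, c, x, u, z, p), (4, d, c, y, u, m, n), (4, d, c, y, u, z, p), (4, n, c, u, y, m, n), (4, n, c, u, y, z, p), (4, w, c, y, y, m, n), (4, w, c, y, y, z, p)}
σ[F ≠ y]: keep tuples satisfying F ≠ y → {(4, b, c, n, t, m, n), (4, b, c, n, t, z, p), (4, c, c, x, u, m, n), (4, c, c, x, u, z, p), (4, d, c, y, u, m, n), (4, d, c, y, u, z, p)}
Keep only column(s) E, B (3 duplicate(s) eliminated): {(4, n), (4, x), (4, y)}
Taking the union: {(12, p), (33, y), (37, d), (4, n), (4, x), (4, y)}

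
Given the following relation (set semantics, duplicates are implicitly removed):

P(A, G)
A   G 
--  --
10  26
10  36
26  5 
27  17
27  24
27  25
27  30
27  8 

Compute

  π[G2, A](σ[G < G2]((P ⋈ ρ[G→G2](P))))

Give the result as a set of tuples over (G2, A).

{(17, 27), (24, 27), (25, 27), (30, 27), (36, 10)}

ρ[G→G2]: schema becomes (A, G2); tuples unchanged.
Natural join on A: {(10, 26, 26), (10, 26, 36), (10, 36, 26), (10, 36, 36), (26, 5, 5), (27, 17, 17), (27, 17, 24), (27, 17, 25), (27, 17, 30), (27, 17, 8), (27, 24, 17), (27, 24, 24), (27, 24, 25), (27, 24, 30), (27, 24, 8), (27, 25, 17), (27, 25, 24), (27, 25, 25), (27, 25, 30), (27, 25, 8), (27, 30, 17), (27, 30, 24), (27, 30, 25), (27, 30, 30), (27, 30, 8), (27, 8, 17), (27, 8, 24), (27, 8, 25), (27, 8, 30), (27, 8, 8)}
Apply σ_{G < G2}; surviving tuples: {(10, 26, 36), (27, 17, 24), (27, 17, 25), (27, 17, 30), (27, 24, 25), (27, 24, 30), (27, 25, 30), (27, 8, 17), (27, 8, 24), (27, 8, 25), (27, 8, 30)}
Keep only column(s) G2, A (6 duplicate(s) eliminated): {(17, 27), (24, 27), (25, 27), (30, 27), (36, 10)}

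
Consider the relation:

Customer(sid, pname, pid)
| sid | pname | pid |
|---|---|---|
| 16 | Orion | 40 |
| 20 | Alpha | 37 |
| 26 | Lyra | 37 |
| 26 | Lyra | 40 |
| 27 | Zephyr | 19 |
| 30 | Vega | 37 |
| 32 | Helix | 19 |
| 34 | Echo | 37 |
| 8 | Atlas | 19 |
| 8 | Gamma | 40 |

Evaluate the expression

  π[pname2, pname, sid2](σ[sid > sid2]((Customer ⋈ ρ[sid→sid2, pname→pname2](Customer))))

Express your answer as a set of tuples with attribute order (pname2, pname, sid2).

{(Alpha, Echo, 20), (Alpha, Lyra, 20), (Alpha, Vega, 20), (Atlas, Helix, 8), (Atlas, Zephyr, 8), (Gamma, Lyra, 8), (Gamma, Orion, 8), (Lyra, Echo, 26), (Lyra, Vega, 26), (Orion, Lyra, 16), (Vega, Echo, 30), (Zephyr, Helix, 27)}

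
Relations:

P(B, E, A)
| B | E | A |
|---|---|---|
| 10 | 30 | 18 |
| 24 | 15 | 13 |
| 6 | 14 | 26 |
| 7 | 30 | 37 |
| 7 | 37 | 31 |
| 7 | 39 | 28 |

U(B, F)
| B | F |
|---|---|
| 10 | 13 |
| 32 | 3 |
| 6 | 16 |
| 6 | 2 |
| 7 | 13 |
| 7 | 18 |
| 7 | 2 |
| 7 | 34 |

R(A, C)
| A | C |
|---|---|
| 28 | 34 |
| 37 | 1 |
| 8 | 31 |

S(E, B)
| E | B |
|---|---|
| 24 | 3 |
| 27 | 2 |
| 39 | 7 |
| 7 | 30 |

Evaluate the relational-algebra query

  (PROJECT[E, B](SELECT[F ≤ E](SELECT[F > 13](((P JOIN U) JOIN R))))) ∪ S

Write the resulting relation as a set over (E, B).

Joining P and U on B yields {(10, 30, 18, 13), (6, 14, 26, 16), (6, 14, 26, 2), (7, 30, 37, 13), (7, 30, 37, 18), (7, 30, 37, 2), (7, 30, 37, 34), (7, 37, 31, 13), (7, 37, 31, 18), (7, 37, 31, 2), (7, 37, 31, 34), (7, 39, 28, 13), (7, 39, 28, 18), (7, 39, 28, 2), (7, 39, 28, 34)}.
Joining (P JOIN U) and R on A yields {(7, 30, 37, 13, 1), (7, 30, 37, 18, 1), (7, 30, 37, 2, 1), (7, 30, 37, 34, 1), (7, 39, 28, 13, 34), (7, 39, 28, 18, 34), (7, 39, 28, 2, 34), (7, 39, 28, 34, 34)}.
Filtering on F > 13 leaves {(7, 30, 37, 18, 1), (7, 30, 37, 34, 1), (7, 39, 28, 18, 34), (7, 39, 28, 34, 34)}.
Filtering on F ≤ E leaves {(7, 30, 37, 18, 1), (7, 39, 28, 18, 34), (7, 39, 28, 34, 34)}.
π[E, B]: project onto (E, B) (1 duplicate(s) eliminated) → {(30, 7), (39, 7)}
Taking the union: {(24, 3), (27, 2), (30, 7), (39, 7), (7, 30)}

{(24, 3), (27, 2), (30, 7), (39, 7), (7, 30)}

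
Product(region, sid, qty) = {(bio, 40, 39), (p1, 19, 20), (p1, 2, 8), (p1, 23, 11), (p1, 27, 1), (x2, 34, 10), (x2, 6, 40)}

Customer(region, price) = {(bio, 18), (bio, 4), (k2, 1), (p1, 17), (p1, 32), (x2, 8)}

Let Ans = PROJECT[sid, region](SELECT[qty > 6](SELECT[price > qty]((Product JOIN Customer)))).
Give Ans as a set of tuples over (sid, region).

{(19, p1), (2, p1), (23, p1)}

Natural join on region: {(bio, 40, 39, 18), (bio, 40, 39, 4), (p1, 19, 20, 17), (p1, 19, 20, 32), (p1, 2, 8, 17), (p1, 2, 8, 32), (p1, 23, 11, 17), (p1, 23, 11, 32), (p1, 27, 1, 17), (p1, 27, 1, 32), (x2, 34, 10, 8), (x2, 6, 40, 8)}
Filtering on price > qty leaves {(p1, 19, 20, 32), (p1, 2, 8, 17), (p1, 2, 8, 32), (p1, 23, 11, 17), (p1, 23, 11, 32), (p1, 27, 1, 17), (p1, 27, 1, 32)}.
Filtering on qty > 6 leaves {(p1, 19, 20, 32), (p1, 2, 8, 17), (p1, 2, 8, 32), (p1, 23, 11, 17), (p1, 23, 11, 32)}.
Keep only column(s) sid, region (2 duplicate(s) eliminated): {(19, p1), (2, p1), (23, p1)}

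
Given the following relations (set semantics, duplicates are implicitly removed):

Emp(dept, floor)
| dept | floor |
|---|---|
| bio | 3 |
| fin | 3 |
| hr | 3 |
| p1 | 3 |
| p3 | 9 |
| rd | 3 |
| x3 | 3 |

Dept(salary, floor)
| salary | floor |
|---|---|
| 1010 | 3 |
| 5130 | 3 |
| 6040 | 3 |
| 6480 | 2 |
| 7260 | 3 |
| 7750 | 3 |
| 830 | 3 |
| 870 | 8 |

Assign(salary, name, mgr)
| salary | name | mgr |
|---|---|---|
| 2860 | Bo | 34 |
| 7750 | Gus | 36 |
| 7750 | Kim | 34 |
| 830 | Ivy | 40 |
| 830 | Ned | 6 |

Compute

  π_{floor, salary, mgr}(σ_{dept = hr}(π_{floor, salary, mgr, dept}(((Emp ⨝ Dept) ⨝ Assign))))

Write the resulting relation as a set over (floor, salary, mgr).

{(3, 7750, 34), (3, 7750, 36), (3, 830, 40), (3, 830, 6)}

Emp ⋈ Dept (natural join on floor): {(bio, 3, 1010), (bio, 3, 5130), (bio, 3, 6040), (bio, 3, 7260), (bio, 3, 7750), (bio, 3, 830), (fin, 3, 1010), (fin, 3, 5130), (fin, 3, 6040), (fin, 3, 7260), (fin, 3, 7750), (fin, 3, 830), (hr, 3, 1010), (hr, 3, 5130), (hr, 3, 6040), (hr, 3, 7260), (hr, 3, 7750), (hr, 3, 830), (p1, 3, 1010), (p1, 3, 5130), (p1, 3, 6040), (p1, 3, 7260), (p1, 3, 7750), (p1, 3, 830), (rd, 3, 1010), (rd, 3, 5130), (rd, 3, 6040), (rd, 3, 7260), (rd, 3, 7750), (rd, 3, 830), (x3, 3, 1010), (x3, 3, 5130), (x3, 3, 6040), (x3, 3, 7260), (x3, 3, 7750), (x3, 3, 830)}
(Emp ⨝ Dept) ⋈ Assign (natural join on salary): {(bio, 3, 7750, Gus, 36), (bio, 3, 7750, Kim, 34), (bio, 3, 830, Ivy, 40), (bio, 3, 830, Ned, 6), (fin, 3, 7750, Gus, 36), (fin, 3, 7750, Kim, 34), (fin, 3, 830, Ivy, 40), (fin, 3, 830, Ned, 6), (hr, 3, 7750, Gus, 36), (hr, 3, 7750, Kim, 34), (hr, 3, 830, Ivy, 40), (hr, 3, 830, Ned, 6), (p1, 3, 7750, Gus, 36), (p1, 3, 7750, Kim, 34), (p1, 3, 830, Ivy, 40), (p1, 3, 830, Ned, 6), (rd, 3, 7750, Gus, 36), (rd, 3, 7750, Kim, 34), (rd, 3, 830, Ivy, 40), (rd, 3, 830, Ned, 6), (x3, 3, 7750, Gus, 36), (x3, 3, 7750, Kim, 34), (x3, 3, 830, Ivy, 40), (x3, 3, 830, Ned, 6)}
Keep only column(s) floor, salary, mgr, dept: {(3, 7750, 34, bio), (3, 7750, 34, fin), (3, 7750, 34, hr), (3, 7750, 34, p1), (3, 7750, 34, rd), (3, 7750, 34, x3), (3, 7750, 36, bio), (3, 7750, 36, fin), (3, 7750, 36, hr), (3, 7750, 36, p1), (3, 7750, 36, rd), (3, 7750, 36, x3), (3, 830, 40, bio), (3, 830, 40, fin), (3, 830, 40, hr), (3, 830, 40, p1), (3, 830, 40, rd), (3, 830, 40, x3), (3, 830, 6, bio), (3, 830, 6, fin), (3, 830, 6, hr), (3, 830, 6, p1), (3, 830, 6, rd), (3, 830, 6, x3)}
Selection dept = hr: {(3, 7750, 34, hr), (3, 7750, 36, hr), (3, 830, 40, hr), (3, 830, 6, hr)}
Keep only column(s) floor, salary, mgr: {(3, 7750, 34), (3, 7750, 36), (3, 830, 40), (3, 830, 6)}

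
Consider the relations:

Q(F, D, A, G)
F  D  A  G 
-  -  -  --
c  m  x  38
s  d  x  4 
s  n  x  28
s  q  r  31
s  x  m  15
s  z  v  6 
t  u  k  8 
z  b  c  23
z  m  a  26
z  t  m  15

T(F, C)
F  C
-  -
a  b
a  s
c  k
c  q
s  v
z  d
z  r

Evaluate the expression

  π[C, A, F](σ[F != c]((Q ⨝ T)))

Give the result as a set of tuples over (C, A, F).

{(d, a, z), (d, c, z), (d, m, z), (r, a, z), (r, c, z), (r, m, z), (v, m, s), (v, r, s), (v, v, s), (v, x, s)}

Joining Q and T on F yields {(c, m, x, 38, k), (c, m, x, 38, q), (s, d, x, 4, v), (s, n, x, 28, v), (s, q, r, 31, v), (s, x, m, 15, v), (s, z, v, 6, v), (z, b, c, 23, d), (z, b, c, 23, r), (z, m, a, 26, d), (z, m, a, 26, r), (z, t, m, 15, d), (z, t, m, 15, r)}.
Filtering on F != c leaves {(s, d, x, 4, v), (s, n, x, 28, v), (s, q, r, 31, v), (s, x, m, 15, v), (s, z, v, 6, v), (z, b, c, 23, d), (z, b, c, 23, r), (z, m, a, 26, d), (z, m, a, 26, r), (z, t, m, 15, d), (z, t, m, 15, r)}.
π_{C, A, F} gives {(d, a, z), (d, c, z), (d, m, z), (r, a, z), (r, c, z), (r, m, z), (v, m, s), (v, r, s), (v, v, s), (v, x, s)} (1 duplicate(s) eliminated).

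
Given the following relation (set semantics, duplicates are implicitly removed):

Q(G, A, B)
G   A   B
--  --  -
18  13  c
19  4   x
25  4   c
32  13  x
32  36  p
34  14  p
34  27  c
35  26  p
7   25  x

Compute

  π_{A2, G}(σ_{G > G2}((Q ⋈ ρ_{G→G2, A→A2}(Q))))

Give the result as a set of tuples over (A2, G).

ρ[G→G2, A→A2]: schema becomes (G2, A2, B); tuples unchanged.
Q ⋈ ρ_{G→G2, A→A2}(Q) (natural join on B): {(18, 13, c, 18, 13), (18, 13, c, 25, 4), (18, 13, c, 34, 27), (19, 4, x, 19, 4), (19, 4, x, 32, 13), (19, 4, x, 7, 25), (25, 4, c, 18, 13), (25, 4, c, 25, 4), (25, 4, c, 34, 27), (32, 13, x, 19, 4), (32, 13, x, 32, 13), (32, 13, x, 7, 25), (32, 36, p, 32, 36), (32, 36, p, 34, 14), (32, 36, p, 35, 26), (34, 14, p, 32, 36), (34, 14, p, 34, 14), (34, 14, p, 35, 26), (34, 27, c, 18, 13), (34, 27, c, 25, 4), (34, 27, c, 34, 27), (35, 26, p, 32, 36), (35, 26, p, 34, 14), (35, 26, p, 35, 26), (7, 25, x, 19, 4), (7, 25, x, 32, 13), (7, 25, x, 7, 25)}
Selection G > G2: {(19, 4, x, 7, 25), (25, 4, c, 18, 13), (32, 13, x, 19, 4), (32, 13, x, 7, 25), (34, 14, p, 32, 36), (34, 27, c, 18, 13), (34, 27, c, 25, 4), (35, 26, p, 32, 36), (35, 26, p, 34, 14)}
π_{A2, G} gives {(13, 25), (13, 34), (14, 35), (25, 19), (25, 32), (36, 34), (36, 35), (4, 32), (4, 34)}.

{(13, 25), (13, 34), (14, 35), (25, 19), (25, 32), (36, 34), (36, 35), (4, 32), (4, 34)}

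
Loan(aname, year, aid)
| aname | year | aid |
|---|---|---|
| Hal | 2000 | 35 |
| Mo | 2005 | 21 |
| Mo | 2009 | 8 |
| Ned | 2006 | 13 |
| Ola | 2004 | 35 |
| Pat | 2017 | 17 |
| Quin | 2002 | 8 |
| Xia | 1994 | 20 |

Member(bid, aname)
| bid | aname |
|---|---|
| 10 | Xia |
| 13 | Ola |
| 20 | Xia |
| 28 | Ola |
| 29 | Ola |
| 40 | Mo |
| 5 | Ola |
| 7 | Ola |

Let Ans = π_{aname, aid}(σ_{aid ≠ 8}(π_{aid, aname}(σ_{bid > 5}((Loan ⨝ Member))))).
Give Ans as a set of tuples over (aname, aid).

{(Mo, 21), (Ola, 35), (Xia, 20)}

Natural join on aname: {(Mo, 2005, 21, 40), (Mo, 2009, 8, 40), (Ola, 2004, 35, 13), (Ola, 2004, 35, 28), (Ola, 2004, 35, 29), (Ola, 2004, 35, 5), (Ola, 2004, 35, 7), (Xia, 1994, 20, 10), (Xia, 1994, 20, 20)}
σ[bid > 5]: keep tuples satisfying bid > 5 → {(Mo, 2005, 21, 40), (Mo, 2009, 8, 40), (Ola, 2004, 35, 13), (Ola, 2004, 35, 28), (Ola, 2004, 35, 29), (Ola, 2004, 35, 7), (Xia, 1994, 20, 10), (Xia, 1994, 20, 20)}
Keep only column(s) aid, aname (4 duplicate(s) eliminated): {(20, Xia), (21, Mo), (35, Ola), (8, Mo)}
σ[aid ≠ 8]: keep tuples satisfying aid ≠ 8 → {(20, Xia), (21, Mo), (35, Ola)}
Keep only column(s) aname, aid: {(Mo, 21), (Ola, 35), (Xia, 20)}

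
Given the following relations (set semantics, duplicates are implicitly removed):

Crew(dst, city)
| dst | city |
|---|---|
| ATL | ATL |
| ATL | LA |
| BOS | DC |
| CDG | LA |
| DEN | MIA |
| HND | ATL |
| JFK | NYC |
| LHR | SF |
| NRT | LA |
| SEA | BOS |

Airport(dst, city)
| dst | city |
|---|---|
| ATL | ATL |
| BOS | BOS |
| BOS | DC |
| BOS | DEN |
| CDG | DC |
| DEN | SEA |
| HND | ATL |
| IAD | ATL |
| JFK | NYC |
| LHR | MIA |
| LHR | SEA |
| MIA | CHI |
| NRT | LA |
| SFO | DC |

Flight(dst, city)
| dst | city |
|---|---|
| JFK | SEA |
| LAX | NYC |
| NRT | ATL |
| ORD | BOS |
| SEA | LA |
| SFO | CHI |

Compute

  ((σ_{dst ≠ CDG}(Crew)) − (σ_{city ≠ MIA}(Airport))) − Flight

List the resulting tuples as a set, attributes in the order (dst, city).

Apply σ_{dst ≠ CDG}; surviving tuples: {(ATL, ATL), (ATL, LA), (BOS, DC), (DEN, MIA), (HND, ATL), (JFK, NYC), (LHR, SF), (NRT, LA), (SEA, BOS)}
Apply σ_{city ≠ MIA}; surviving tuples: {(ATL, ATL), (BOS, BOS), (BOS, DC), (BOS, DEN), (CDG, DC), (DEN, SEA), (HND, ATL), (IAD, ATL), (JFK, NYC), (LHR, SEA), (MIA, CHI), (NRT, LA), (SFO, DC)}
Taking the difference: {(ATL, LA), (DEN, MIA), (LHR, SF), (SEA, BOS)}
Taking the difference: {(ATL, LA), (DEN, MIA), (LHR, SF), (SEA, BOS)}

{(ATL, LA), (DEN, MIA), (LHR, SF), (SEA, BOS)}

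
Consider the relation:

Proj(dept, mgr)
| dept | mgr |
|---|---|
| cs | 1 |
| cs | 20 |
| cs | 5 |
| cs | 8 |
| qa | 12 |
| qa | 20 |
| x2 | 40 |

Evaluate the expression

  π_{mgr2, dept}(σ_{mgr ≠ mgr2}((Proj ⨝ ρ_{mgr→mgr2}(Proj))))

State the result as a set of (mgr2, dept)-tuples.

{(1, cs), (12, qa), (20, cs), (20, qa), (5, cs), (8, cs)}

ρ[mgr→mgr2]: schema becomes (dept, mgr2); tuples unchanged.
Proj ⋈ ρ_{mgr→mgr2}(Proj) (natural join on dept): {(cs, 1, 1), (cs, 1, 20), (cs, 1, 5), (cs, 1, 8), (cs, 20, 1), (cs, 20, 20), (cs, 20, 5), (cs, 20, 8), (cs, 5, 1), (cs, 5, 20), (cs, 5, 5), (cs, 5, 8), (cs, 8, 1), (cs, 8, 20), (cs, 8, 5), (cs, 8, 8), (qa, 12, 12), (qa, 12, 20), (qa, 20, 12), (qa, 20, 20), (x2, 40, 40)}
Filtering on mgr ≠ mgr2 leaves {(cs, 1, 20), (cs, 1, 5), (cs, 1, 8), (cs, 20, 1), (cs, 20, 5), (cs, 20, 8), (cs, 5, 1), (cs, 5, 20), (cs, 5, 8), (cs, 8, 1), (cs, 8, 20), (cs, 8, 5), (qa, 12, 20), (qa, 20, 12)}.
π[mgr2, dept]: project onto (mgr2, dept) (8 duplicate(s) eliminated) → {(1, cs), (12, qa), (20, cs), (20, qa), (5, cs), (8, cs)}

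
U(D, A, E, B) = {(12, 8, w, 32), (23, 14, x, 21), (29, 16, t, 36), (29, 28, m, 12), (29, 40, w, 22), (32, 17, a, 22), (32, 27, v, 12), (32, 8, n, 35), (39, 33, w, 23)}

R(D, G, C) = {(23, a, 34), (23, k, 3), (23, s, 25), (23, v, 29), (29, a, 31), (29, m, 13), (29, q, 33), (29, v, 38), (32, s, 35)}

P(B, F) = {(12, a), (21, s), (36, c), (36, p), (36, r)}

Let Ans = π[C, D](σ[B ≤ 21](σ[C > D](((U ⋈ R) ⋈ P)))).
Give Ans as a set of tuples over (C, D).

Joining U and R on D yields {(23, 14, x, 21, a, 34), (23, 14, x, 21, k, 3), (23, 14, x, 21, s, 25), (23, 14, x, 21, v, 29), (29, 16, t, 36, a, 31), (29, 16, t, 36, m, 13), (29, 16, t, 36, q, 33), (29, 16, t, 36, v, 38), (29, 28, m, 12, a, 31), (29, 28, m, 12, m, 13), (29, 28, m, 12, q, 33), (29, 28, m, 12, v, 38), (29, 40, w, 22, a, 31), (29, 40, w, 22, m, 13), (29, 40, w, 22, q, 33), (29, 40, w, 22, v, 38), (32, 17, a, 22, s, 35), (32, 27, v, 12, s, 35), (32, 8, n, 35, s, 35)}.
Joining (U ⋈ R) and P on B yields {(23, 14, x, 21, a, 34, s), (23, 14, x, 21, k, 3, s), (23, 14, x, 21, s, 25, s), (23, 14, x, 21, v, 29, s), (29, 16, t, 36, a, 31, c), (29, 16, t, 36, a, 31, p), (29, 16, t, 36, a, 31, r), (29, 16, t, 36, m, 13, c), (29, 16, t, 36, m, 13, p), (29, 16, t, 36, m, 13, r), (29, 16, t, 36, q, 33, c), (29, 16, t, 36, q, 33, p), (29, 16, t, 36, q, 33, r), (29, 16, t, 36, v, 38, c), (29, 16, t, 36, v, 38, p), (29, 16, t, 36, v, 38, r), (29, 28, m, 12, a, 31, a), (29, 28, m, 12, m, 13, a), (29, 28, m, 12, q, 33, a), (29, 28, m, 12, v, 38, a), (32, 27, v, 12, s, 35, a)}.
Selection C > D: {(23, 14, x, 21, a, 34, s), (23, 14, x, 21, s, 25, s), (23, 14, x, 21, v, 29, s), (29, 16, t, 36, a, 31, c), (29, 16, t, 36, a, 31, p), (29, 16, t, 36, a, 31, r), (29, 16, t, 36, q, 33, c), (29, 16, t, 36, q, 33, p), (29, 16, t, 36, q, 33, r), (29, 16, t, 36, v, 38, c), (29, 16, t, 36, v, 38, p), (29, 16, t, 36, v, 38, r), (29, 28, m, 12, a, 31, a), (29, 28, m, 12, q, 33, a), (29, 28, m, 12, v, 38, a), (32, 27, v, 12, s, 35, a)}
Selection B ≤ 21: {(23, 14, x, 21, a, 34, s), (23, 14, x, 21, s, 25, s), (23, 14, x, 21, v, 29, s), (29, 28, m, 12, a, 31, a), (29, 28, m, 12, q, 33, a), (29, 28, m, 12, v, 38, a), (32, 27, v, 12, s, 35, a)}
π[C, D]: project onto (C, D) → {(25, 23), (29, 23), (31, 29), (33, 29), (34, 23), (35, 32), (38, 29)}

{(25, 23), (29, 23), (31, 29), (33, 29), (34, 23), (35, 32), (38, 29)}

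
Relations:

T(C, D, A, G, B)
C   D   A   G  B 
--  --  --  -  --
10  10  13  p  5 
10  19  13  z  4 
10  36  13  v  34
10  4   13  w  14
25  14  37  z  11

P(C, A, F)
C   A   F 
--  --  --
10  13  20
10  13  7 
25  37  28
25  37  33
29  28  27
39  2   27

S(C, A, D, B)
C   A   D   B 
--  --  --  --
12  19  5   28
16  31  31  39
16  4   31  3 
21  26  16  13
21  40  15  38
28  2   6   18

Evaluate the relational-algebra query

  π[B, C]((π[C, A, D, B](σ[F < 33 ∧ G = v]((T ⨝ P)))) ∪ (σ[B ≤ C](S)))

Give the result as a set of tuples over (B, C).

Joining T and P on C, A yields {(10, 10, 13, p, 5, 20), (10, 10, 13, p, 5, 7), (10, 19, 13, z, 4, 20), (10, 19, 13, z, 4, 7), (10, 36, 13, v, 34, 20), (10, 36, 13, v, 34, 7), (10, 4, 13, w, 14, 20), (10, 4, 13, w, 14, 7), (25, 14, 37, z, 11, 28), (25, 14, 37, z, 11, 33)}.
Selection F < 33 ∧ G = v: {(10, 36, 13, v, 34, 20), (10, 36, 13, v, 34, 7)}
π[C, A, D, B]: project onto (C, A, D, B) (1 duplicate(s) eliminated) → {(10, 13, 36, 34)}
Selection B ≤ C: {(16, 4, 31, 3), (21, 26, 16, 13), (28, 2, 6, 18)}
Taking the union: {(10, 13, 36, 34), (16, 4, 31, 3), (21, 26, 16, 13), (28, 2, 6, 18)}
π[B, C]: project onto (B, C) → {(13, 21), (18, 28), (3, 16), (34, 10)}

{(13, 21), (18, 28), (3, 16), (34, 10)}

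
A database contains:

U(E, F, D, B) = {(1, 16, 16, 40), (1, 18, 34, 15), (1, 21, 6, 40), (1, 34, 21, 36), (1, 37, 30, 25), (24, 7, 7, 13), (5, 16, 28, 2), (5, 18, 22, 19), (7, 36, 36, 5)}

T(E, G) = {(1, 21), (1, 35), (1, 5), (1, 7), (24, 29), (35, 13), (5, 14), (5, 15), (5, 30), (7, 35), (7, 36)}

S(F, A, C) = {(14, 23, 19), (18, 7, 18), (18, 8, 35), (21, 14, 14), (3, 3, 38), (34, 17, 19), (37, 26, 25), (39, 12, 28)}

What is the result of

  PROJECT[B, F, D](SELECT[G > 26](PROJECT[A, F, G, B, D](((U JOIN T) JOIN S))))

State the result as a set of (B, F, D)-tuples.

Natural join on E: {(1, 16, 16, 40, 21), (1, 16, 16, 40, 35), (1, 16, 16, 40, 5), (1, 16, 16, 40, 7), (1, 18, 34, 15, 21), (1, 18, 34, 15, 35), (1, 18, 34, 15, 5), (1, 18, 34, 15, 7), (1, 21, 6, 40, 21), (1, 21, 6, 40, 35), (1, 21, 6, 40, 5), (1, 21, 6, 40, 7), (1, 34, 21, 36, 21), (1, 34, 21, 36, 35), (1, 34, 21, 36, 5), (1, 34, 21, 36, 7), (1, 37, 30, 25, 21), (1, 37, 30, 25, 35), (1, 37, 30, 25, 5), (1, 37, 30, 25, 7), (24, 7, 7, 13, 29), (5, 16, 28, 2, 14), (5, 16, 28, 2, 15), (5, 16, 28, 2, 30), (5, 18, 22, 19, 14), (5, 18, 22, 19, 15), (5, 18, 22, 19, 30), (7, 36, 36, 5, 35), (7, 36, 36, 5, 36)}
Natural join on F: {(1, 18, 34, 15, 21, 7, 18), (1, 18, 34, 15, 21, 8, 35), (1, 18, 34, 15, 35, 7, 18), (1, 18, 34, 15, 35, 8, 35), (1, 18, 34, 15, 5, 7, 18), (1, 18, 34, 15, 5, 8, 35), (1, 18, 34, 15, 7, 7, 18), (1, 18, 34, 15, 7, 8, 35), (1, 21, 6, 40, 21, 14, 14), (1, 21, 6, 40, 35, 14, 14), (1, 21, 6, 40, 5, 14, 14), (1, 21, 6, 40, 7, 14, 14), (1, 34, 21, 36, 21, 17, 19), (1, 34, 21, 36, 35, 17, 19), (1, 34, 21, 36, 5, 17, 19), (1, 34, 21, 36, 7, 17, 19), (1, 37, 30, 25, 21, 26, 25), (1, 37, 30, 25, 35, 26, 25), (1, 37, 30, 25, 5, 26, 25), (1, 37, 30, 25, 7, 26, 25), (5, 18, 22, 19, 14, 7, 18), (5, 18, 22, 19, 14, 8, 35), (5, 18, 22, 19, 15, 7, 18), (5, 18, 22, 19, 15, 8, 35), (5, 18, 22, 19, 30, 7, 18), (5, 18, 22, 19, 30, 8, 35)}
Keep only column(s) A, F, G, B, D: {(14, 21, 21, 40, 6), (14, 21, 35, 40, 6), (14, 21, 5, 40, 6), (14, 21, 7, 40, 6), (17, 34, 21, 36, 21), (17, 34, 35, 36, 21), (17, 34, 5, 36, 21), (17, 34, 7, 36, 21), (26, 37, 21, 25, 30), (26, 37, 35, 25, 30), (26, 37, 5, 25, 30), (26, 37, 7, 25, 30), (7, 18, 14, 19, 22), (7, 18, 15, 19, 22), (7, 18, 21, 15, 34), (7, 18, 30, 19, 22), (7, 18, 35, 15, 34), (7, 18, 5, 15, 34), (7, 18, 7, 15, 34), (8, 18, 14, 19, 22), (8, 18, 15, 19, 22), (8, 18, 21, 15, 34), (8, 18, 30, 19, 22), (8, 18, 35, 15, 34), (8, 18, 5, 15, 34), (8, 18, 7, 15, 34)}
Filtering on G > 26 leaves {(14, 21, 35, 40, 6), (17, 34, 35, 36, 21), (26, 37, 35, 25, 30), (7, 18, 30, 19, 22), (7, 18, 35, 15, 34), (8, 18, 30, 19, 22), (8, 18, 35, 15, 34)}.
Keep only column(s) B, F, D (2 duplicate(s) eliminated): {(15, 18, 34), (19, 18, 22), (25, 37, 30), (36, 34, 21), (40, 21, 6)}

{(15, 18, 34), (19, 18, 22), (25, 37, 30), (36, 34, 21), (40, 21, 6)}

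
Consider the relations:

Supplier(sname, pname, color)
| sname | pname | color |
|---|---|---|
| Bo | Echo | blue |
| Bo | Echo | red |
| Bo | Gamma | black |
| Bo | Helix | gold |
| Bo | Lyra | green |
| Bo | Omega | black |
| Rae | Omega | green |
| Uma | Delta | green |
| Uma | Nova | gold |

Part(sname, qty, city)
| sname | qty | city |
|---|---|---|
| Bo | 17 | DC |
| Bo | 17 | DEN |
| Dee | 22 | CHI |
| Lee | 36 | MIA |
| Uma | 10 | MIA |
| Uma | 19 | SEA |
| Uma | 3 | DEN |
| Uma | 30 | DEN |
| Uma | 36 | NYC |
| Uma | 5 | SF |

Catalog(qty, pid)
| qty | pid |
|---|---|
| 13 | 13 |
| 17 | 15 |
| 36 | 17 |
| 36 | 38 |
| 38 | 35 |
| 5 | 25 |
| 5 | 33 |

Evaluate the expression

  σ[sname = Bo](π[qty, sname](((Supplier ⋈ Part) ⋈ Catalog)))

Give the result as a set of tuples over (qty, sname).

{(17, Bo)}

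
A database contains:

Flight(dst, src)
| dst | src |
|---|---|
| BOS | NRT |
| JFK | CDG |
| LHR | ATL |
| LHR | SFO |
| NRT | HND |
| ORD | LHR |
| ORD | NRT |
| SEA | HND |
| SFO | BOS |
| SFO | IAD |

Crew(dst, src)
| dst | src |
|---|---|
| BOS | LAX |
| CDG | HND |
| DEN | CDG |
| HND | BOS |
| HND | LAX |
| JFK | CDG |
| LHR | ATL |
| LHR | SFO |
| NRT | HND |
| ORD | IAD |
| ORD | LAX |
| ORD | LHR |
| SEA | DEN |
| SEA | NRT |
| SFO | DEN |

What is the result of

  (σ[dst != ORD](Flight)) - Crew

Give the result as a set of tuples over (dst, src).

{(BOS, NRT), (SEA, HND), (SFO, BOS), (SFO, IAD)}

σ[dst != ORD]: keep tuples satisfying dst != ORD → {(BOS, NRT), (JFK, CDG), (LHR, ATL), (LHR, SFO), (NRT, HND), (SEA, HND), (SFO, BOS), (SFO, IAD)}
Set difference of the two operands is {(BOS, NRT), (SEA, HND), (SFO, BOS), (SFO, IAD)}.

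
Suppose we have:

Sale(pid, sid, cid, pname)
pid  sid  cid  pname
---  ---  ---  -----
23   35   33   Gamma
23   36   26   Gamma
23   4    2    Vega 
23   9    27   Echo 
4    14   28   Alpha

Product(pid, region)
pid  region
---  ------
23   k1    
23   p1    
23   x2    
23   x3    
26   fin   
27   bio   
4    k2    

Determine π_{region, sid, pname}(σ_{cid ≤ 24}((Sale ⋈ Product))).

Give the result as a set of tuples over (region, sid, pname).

{(k1, 4, Vega), (p1, 4, Vega), (x2, 4, Vega), (x3, 4, Vega)}

Sale ⋈ Product (natural join on pid): {(23, 35, 33, Gamma, k1), (23, 35, 33, Gamma, p1), (23, 35, 33, Gamma, x2), (23, 35, 33, Gamma, x3), (23, 36, 26, Gamma, k1), (23, 36, 26, Gamma, p1), (23, 36, 26, Gamma, x2), (23, 36, 26, Gamma, x3), (23, 4, 2, Vega, k1), (23, 4, 2, Vega, p1), (23, 4, 2, Vega, x2), (23, 4, 2, Vega, x3), (23, 9, 27, Echo, k1), (23, 9, 27, Echo, p1), (23, 9, 27, Echo, x2), (23, 9, 27, Echo, x3), (4, 14, 28, Alpha, k2)}
Selection cid ≤ 24: {(23, 4, 2, Vega, k1), (23, 4, 2, Vega, p1), (23, 4, 2, Vega, x2), (23, 4, 2, Vega, x3)}
Keep only column(s) region, sid, pname: {(k1, 4, Vega), (p1, 4, Vega), (x2, 4, Vega), (x3, 4, Vega)}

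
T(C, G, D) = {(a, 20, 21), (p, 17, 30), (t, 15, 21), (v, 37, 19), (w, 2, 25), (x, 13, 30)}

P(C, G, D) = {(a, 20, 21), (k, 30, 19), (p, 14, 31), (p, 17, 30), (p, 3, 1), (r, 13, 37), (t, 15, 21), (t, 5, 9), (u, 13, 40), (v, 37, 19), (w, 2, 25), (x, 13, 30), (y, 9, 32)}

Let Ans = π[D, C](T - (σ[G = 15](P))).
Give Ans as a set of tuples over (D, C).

{(19, v), (21, a), (25, w), (30, p), (30, x)}

Selection G = 15: {(t, 15, 21)}
Difference: {(a, 20, 21), (p, 17, 30), (t, 15, 21), (v, 37, 19), (w, 2, 25), (x, 13, 30)} with {(t, 15, 21)} → {(a, 20, 21), (p, 17, 30), (v, 37, 19), (w, 2, 25), (x, 13, 30)}
Projecting to D, C: {(19, v), (21, a), (25, w), (30, p), (30, x)}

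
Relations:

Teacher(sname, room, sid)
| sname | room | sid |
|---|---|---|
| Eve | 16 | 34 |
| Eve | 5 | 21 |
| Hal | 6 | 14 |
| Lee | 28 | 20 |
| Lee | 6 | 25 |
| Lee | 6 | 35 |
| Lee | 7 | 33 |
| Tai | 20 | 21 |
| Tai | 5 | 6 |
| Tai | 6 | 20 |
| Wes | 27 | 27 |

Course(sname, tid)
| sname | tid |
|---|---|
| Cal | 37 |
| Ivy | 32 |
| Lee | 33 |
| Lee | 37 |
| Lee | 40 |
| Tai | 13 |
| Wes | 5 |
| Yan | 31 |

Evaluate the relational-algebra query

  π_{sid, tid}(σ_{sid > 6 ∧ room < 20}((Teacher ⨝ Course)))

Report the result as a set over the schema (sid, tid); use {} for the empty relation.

{(20, 13), (25, 33), (25, 37), (25, 40), (33, 33), (33, 37), (33, 40), (35, 33), (35, 37), (35, 40)}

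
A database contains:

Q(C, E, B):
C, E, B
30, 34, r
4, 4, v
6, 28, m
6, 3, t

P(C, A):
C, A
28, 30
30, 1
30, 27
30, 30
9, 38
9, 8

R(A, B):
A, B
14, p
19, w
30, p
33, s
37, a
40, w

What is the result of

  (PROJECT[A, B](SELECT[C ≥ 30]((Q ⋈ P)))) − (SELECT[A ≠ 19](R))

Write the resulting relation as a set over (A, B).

{(1, r), (27, r), (30, r)}

Joining Q and P on C yields {(30, 34, r, 1), (30, 34, r, 27), (30, 34, r, 30)}.
σ[C ≥ 30]: keep tuples satisfying C ≥ 30 → {(30, 34, r, 1), (30, 34, r, 27), (30, 34, r, 30)}
π[A, B]: project onto (A, B) → {(1, r), (27, r), (30, r)}
σ[A ≠ 19]: keep tuples satisfying A ≠ 19 → {(14, p), (30, p), (33, s), (37, a), (40, w)}
Taking the difference: {(1, r), (27, r), (30, r)}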